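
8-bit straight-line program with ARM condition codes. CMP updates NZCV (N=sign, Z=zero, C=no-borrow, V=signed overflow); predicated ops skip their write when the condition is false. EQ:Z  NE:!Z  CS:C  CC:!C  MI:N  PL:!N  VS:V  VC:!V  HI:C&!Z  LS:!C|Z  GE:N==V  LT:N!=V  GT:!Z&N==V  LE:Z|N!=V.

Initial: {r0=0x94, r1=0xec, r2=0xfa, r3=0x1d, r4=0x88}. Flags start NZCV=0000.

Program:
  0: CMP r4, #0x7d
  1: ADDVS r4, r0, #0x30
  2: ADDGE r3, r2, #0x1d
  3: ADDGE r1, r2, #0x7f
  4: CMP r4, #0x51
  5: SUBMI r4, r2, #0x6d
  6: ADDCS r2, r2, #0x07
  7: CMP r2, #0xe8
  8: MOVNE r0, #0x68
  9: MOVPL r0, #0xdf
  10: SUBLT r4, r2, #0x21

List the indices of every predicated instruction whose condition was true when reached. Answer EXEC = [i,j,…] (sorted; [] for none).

EXEC = [1,6,8,9]

[0] flags=0011 → (cmp)
[1] flags=0011 VS?T → r4=0xc4
[2] flags=0011 GE?F → skip
[3] flags=0011 GE?F → skip
[4] flags=0011 → (cmp)
[5] flags=0011 MI?F → skip
[6] flags=0011 CS?T → r2=0x01
[7] flags=0000 → (cmp)
[8] flags=0000 NE?T → r0=0x68
[9] flags=0000 PL?T → r0=0xdf
[10] flags=0000 LT?F → skip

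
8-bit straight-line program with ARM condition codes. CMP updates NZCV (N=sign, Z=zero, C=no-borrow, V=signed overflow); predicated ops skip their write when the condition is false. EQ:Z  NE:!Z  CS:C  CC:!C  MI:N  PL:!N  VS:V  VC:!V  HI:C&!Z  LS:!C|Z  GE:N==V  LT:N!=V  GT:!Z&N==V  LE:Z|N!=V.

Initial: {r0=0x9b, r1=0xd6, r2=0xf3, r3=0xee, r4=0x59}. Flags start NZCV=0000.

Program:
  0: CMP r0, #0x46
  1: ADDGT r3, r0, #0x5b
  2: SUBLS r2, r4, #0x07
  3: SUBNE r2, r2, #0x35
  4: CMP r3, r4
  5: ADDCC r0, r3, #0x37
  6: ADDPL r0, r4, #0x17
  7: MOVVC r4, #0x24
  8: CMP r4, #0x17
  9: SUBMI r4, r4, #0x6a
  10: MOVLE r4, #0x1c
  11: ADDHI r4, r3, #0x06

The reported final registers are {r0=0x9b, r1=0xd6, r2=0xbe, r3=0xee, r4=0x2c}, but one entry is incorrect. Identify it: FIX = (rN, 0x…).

[0] flags=0011 → (cmp)
[1] flags=0011 GT?F → skip
[2] flags=0011 LS?F → skip
[3] flags=0011 NE?T → r2=0xbe
[4] flags=1010 → (cmp)
[5] flags=1010 CC?F → skip
[6] flags=1010 PL?F → skip
[7] flags=1010 VC?T → r4=0x24
[8] flags=0010 → (cmp)
[9] flags=0010 MI?F → skip
[10] flags=0010 LE?F → skip
[11] flags=0010 HI?T → r4=0xf4

FIX = (r4, 0xf4)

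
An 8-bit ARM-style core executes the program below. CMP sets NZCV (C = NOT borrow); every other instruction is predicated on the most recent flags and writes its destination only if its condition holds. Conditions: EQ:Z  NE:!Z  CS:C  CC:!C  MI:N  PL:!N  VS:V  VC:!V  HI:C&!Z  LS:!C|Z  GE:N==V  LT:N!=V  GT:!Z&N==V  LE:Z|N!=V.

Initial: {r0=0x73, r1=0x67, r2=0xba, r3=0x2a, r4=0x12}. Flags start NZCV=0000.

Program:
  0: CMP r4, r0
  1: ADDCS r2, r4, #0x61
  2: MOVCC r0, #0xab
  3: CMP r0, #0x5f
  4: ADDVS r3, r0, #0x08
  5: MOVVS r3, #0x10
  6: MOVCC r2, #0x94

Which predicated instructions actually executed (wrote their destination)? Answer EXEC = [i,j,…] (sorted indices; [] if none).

0: ✓ CMP  NZCV=1000
1: · ADDCS
2: ✓ MOVCC  r0←0xab
3: ✓ CMP  NZCV=0011
4: ✓ ADDVS  r3←0xb3
5: ✓ MOVVS  r3←0x10
6: · MOVCC

EXEC = [2,4,5]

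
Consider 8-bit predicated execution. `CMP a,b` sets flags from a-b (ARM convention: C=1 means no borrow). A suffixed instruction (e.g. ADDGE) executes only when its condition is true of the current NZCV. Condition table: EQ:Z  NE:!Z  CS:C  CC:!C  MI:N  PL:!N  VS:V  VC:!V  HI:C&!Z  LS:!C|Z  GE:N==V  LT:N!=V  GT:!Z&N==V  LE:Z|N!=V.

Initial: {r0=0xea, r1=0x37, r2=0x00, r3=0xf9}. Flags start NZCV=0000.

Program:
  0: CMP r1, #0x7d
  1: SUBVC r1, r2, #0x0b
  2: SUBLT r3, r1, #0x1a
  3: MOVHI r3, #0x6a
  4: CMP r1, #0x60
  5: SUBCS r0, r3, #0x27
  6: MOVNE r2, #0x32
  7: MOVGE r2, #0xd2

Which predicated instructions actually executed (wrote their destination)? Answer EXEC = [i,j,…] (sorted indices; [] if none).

EXEC = [1,2,5,6]

[0] flags=1000 → (cmp)
[1] flags=1000 VC?T → r1=0xf5
[2] flags=1000 LT?T → r3=0xdb
[3] flags=1000 HI?F → skip
[4] flags=1010 → (cmp)
[5] flags=1010 CS?T → r0=0xb4
[6] flags=1010 NE?T → r2=0x32
[7] flags=1010 GE?F → skip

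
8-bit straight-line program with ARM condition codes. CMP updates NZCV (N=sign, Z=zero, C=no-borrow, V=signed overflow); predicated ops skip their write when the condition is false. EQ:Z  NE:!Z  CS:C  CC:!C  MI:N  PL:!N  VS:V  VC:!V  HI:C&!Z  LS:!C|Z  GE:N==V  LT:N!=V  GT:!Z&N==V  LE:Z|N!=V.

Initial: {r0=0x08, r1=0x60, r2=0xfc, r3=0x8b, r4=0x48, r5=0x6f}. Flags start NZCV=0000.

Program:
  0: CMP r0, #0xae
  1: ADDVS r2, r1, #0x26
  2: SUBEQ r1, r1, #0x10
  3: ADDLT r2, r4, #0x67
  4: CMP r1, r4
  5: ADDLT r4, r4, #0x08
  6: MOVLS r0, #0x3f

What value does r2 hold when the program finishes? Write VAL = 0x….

[0] flags=0000 → (cmp)
[1] flags=0000 VS?F → skip
[2] flags=0000 EQ?F → skip
[3] flags=0000 LT?F → skip
[4] flags=0010 → (cmp)
[5] flags=0010 LT?F → skip
[6] flags=0010 LS?F → skip

VAL = 0xfc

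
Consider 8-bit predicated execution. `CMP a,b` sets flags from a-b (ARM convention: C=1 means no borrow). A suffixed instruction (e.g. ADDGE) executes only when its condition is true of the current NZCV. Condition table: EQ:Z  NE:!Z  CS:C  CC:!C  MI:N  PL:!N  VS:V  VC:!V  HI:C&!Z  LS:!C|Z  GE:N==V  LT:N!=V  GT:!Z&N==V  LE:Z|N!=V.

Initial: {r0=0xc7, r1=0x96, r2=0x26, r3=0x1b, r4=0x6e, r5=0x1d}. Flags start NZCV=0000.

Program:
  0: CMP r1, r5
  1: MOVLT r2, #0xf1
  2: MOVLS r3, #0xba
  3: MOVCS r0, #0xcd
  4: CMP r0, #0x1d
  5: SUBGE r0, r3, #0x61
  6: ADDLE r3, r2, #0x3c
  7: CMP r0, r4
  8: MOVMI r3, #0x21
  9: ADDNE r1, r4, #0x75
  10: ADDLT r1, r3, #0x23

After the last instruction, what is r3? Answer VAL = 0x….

[0] flags=0011 → (cmp)
[1] flags=0011 LT?T → r2=0xf1
[2] flags=0011 LS?F → skip
[3] flags=0011 CS?T → r0=0xcd
[4] flags=1010 → (cmp)
[5] flags=1010 GE?F → skip
[6] flags=1010 LE?T → r3=0x2d
[7] flags=0011 → (cmp)
[8] flags=0011 MI?F → skip
[9] flags=0011 NE?T → r1=0xe3
[10] flags=0011 LT?T → r1=0x50

VAL = 0x2d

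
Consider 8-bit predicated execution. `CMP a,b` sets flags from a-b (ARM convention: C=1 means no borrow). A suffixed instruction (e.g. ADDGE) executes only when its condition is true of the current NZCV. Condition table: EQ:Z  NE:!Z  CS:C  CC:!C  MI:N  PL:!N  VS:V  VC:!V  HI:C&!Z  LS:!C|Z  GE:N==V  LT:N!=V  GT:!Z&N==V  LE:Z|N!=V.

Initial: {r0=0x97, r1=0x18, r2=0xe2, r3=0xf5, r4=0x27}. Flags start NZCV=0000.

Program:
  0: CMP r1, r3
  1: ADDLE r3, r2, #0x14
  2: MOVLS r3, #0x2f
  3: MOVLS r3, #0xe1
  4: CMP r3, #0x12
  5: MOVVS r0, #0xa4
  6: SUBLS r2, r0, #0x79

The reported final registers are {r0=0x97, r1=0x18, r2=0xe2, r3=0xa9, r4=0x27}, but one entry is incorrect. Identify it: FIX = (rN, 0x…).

[0] flags=0000 → (cmp)
[1] flags=0000 LE?F → skip
[2] flags=0000 LS?T → r3=0x2f
[3] flags=0000 LS?T → r3=0xe1
[4] flags=1010 → (cmp)
[5] flags=1010 VS?F → skip
[6] flags=1010 LS?F → skip

FIX = (r3, 0xe1)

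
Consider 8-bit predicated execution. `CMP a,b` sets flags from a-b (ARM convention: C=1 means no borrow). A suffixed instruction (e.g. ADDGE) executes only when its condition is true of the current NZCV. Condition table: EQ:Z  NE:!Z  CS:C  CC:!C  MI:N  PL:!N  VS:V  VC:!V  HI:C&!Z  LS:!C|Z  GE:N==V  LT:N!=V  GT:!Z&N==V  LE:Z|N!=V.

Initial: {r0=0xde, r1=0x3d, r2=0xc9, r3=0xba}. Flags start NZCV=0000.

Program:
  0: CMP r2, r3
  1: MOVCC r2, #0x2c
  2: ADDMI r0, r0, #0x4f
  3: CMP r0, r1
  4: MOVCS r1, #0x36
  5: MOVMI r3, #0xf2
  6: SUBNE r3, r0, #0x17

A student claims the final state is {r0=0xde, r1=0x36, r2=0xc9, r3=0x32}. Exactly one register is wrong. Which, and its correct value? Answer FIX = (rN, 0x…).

0: ✓ CMP  NZCV=0010
1: · MOVCC
2: · ADDMI
3: ✓ CMP  NZCV=1010
4: ✓ MOVCS  r1←0x36
5: ✓ MOVMI  r3←0xf2
6: ✓ SUBNE  r3←0xc7

FIX = (r3, 0xc7)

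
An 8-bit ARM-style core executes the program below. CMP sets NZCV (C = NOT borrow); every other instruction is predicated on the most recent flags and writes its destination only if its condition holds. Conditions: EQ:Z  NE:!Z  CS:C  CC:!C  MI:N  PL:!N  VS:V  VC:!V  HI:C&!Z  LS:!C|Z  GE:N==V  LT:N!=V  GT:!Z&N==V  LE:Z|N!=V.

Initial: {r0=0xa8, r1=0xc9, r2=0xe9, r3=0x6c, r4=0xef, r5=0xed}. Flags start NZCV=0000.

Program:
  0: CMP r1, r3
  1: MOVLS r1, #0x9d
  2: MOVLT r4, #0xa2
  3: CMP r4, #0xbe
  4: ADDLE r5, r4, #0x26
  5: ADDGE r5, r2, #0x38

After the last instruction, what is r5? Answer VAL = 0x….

0: ✓ CMP  NZCV=0011
1: · MOVLS
2: ✓ MOVLT  r4←0xa2
3: ✓ CMP  NZCV=1000
4: ✓ ADDLE  r5←0xc8
5: · ADDGE

VAL = 0xc8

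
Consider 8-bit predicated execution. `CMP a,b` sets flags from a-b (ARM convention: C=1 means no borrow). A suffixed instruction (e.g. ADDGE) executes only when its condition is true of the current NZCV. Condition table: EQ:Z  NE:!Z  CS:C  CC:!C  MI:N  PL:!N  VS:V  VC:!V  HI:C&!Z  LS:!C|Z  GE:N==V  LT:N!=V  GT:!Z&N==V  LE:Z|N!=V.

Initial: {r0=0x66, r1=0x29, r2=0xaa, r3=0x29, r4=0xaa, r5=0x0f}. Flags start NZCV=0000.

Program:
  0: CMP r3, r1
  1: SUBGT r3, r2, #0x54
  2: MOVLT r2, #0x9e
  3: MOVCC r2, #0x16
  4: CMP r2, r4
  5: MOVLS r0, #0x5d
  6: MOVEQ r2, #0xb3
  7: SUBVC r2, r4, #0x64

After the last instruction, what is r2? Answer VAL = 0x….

[0] flags=0110 → (cmp)
[1] flags=0110 GT?F → skip
[2] flags=0110 LT?F → skip
[3] flags=0110 CC?F → skip
[4] flags=0110 → (cmp)
[5] flags=0110 LS?T → r0=0x5d
[6] flags=0110 EQ?T → r2=0xb3
[7] flags=0110 VC?T → r2=0x46

VAL = 0x46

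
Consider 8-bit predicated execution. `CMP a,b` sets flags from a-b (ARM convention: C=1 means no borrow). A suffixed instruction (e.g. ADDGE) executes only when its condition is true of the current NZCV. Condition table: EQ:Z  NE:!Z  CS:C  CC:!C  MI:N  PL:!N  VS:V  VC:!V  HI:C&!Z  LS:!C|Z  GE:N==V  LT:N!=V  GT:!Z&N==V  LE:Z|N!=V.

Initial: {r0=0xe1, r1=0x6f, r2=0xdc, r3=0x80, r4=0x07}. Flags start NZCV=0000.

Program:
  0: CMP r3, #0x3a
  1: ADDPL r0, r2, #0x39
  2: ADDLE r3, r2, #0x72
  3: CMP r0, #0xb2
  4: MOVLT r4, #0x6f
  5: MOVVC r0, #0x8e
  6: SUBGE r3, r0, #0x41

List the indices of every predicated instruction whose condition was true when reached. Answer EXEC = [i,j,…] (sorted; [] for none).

EXEC = [1,2,5,6]

[0] flags=0011 → (cmp)
[1] flags=0011 PL?T → r0=0x15
[2] flags=0011 LE?T → r3=0x4e
[3] flags=0000 → (cmp)
[4] flags=0000 LT?F → skip
[5] flags=0000 VC?T → r0=0x8e
[6] flags=0000 GE?T → r3=0x4d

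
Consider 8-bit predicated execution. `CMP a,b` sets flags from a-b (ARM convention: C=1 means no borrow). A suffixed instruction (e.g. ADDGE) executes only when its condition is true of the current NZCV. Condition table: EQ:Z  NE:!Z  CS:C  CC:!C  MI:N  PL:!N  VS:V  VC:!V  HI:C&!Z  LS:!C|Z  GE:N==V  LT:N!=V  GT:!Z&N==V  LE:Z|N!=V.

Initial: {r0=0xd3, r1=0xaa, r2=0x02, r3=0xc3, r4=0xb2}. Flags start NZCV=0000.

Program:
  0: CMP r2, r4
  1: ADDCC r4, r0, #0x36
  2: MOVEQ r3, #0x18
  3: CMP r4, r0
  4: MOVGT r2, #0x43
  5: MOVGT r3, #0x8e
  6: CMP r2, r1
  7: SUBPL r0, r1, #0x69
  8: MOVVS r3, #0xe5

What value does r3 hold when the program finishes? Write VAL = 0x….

VAL = 0xe5

[0] flags=0000 → (cmp)
[1] flags=0000 CC?T → r4=0x09
[2] flags=0000 EQ?F → skip
[3] flags=0000 → (cmp)
[4] flags=0000 GT?T → r2=0x43
[5] flags=0000 GT?T → r3=0x8e
[6] flags=1001 → (cmp)
[7] flags=1001 PL?F → skip
[8] flags=1001 VS?T → r3=0xe5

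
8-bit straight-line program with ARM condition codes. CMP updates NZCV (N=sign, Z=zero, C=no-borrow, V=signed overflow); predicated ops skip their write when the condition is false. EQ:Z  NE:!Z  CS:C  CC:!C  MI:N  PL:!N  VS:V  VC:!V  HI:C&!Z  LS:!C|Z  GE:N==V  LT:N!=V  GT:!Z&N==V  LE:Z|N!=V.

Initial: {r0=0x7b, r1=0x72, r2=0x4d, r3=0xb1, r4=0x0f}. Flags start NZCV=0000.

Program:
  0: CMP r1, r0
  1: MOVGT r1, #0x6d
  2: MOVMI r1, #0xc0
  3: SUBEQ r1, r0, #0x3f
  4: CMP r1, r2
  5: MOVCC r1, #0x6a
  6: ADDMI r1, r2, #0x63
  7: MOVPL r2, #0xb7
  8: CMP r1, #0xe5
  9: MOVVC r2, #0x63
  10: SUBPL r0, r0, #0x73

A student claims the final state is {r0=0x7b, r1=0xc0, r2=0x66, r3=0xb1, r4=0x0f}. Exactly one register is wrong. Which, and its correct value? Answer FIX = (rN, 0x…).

FIX = (r2, 0x63)

0: ✓ CMP  NZCV=1000
1: · MOVGT
2: ✓ MOVMI  r1←0xc0
3: · SUBEQ
4: ✓ CMP  NZCV=0011
5: · MOVCC
6: · ADDMI
7: ✓ MOVPL  r2←0xb7
8: ✓ CMP  NZCV=1000
9: ✓ MOVVC  r2←0x63
10: · SUBPL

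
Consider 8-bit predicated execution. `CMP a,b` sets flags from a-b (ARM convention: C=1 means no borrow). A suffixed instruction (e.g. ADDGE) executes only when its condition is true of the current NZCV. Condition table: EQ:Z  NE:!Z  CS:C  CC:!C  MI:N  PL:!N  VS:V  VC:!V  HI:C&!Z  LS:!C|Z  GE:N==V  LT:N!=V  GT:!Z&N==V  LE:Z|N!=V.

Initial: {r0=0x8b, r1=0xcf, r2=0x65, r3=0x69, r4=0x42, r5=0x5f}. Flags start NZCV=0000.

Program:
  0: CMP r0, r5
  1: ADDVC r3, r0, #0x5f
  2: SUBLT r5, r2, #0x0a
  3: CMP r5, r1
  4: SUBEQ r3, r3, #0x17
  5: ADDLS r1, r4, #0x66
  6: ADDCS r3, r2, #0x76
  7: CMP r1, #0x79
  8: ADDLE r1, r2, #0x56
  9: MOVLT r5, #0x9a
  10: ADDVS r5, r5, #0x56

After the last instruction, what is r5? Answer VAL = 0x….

VAL = 0xf0

[0] flags=0011 → (cmp)
[1] flags=0011 VC?F → skip
[2] flags=0011 LT?T → r5=0x5b
[3] flags=1001 → (cmp)
[4] flags=1001 EQ?F → skip
[5] flags=1001 LS?T → r1=0xa8
[6] flags=1001 CS?F → skip
[7] flags=0011 → (cmp)
[8] flags=0011 LE?T → r1=0xbb
[9] flags=0011 LT?T → r5=0x9a
[10] flags=0011 VS?T → r5=0xf0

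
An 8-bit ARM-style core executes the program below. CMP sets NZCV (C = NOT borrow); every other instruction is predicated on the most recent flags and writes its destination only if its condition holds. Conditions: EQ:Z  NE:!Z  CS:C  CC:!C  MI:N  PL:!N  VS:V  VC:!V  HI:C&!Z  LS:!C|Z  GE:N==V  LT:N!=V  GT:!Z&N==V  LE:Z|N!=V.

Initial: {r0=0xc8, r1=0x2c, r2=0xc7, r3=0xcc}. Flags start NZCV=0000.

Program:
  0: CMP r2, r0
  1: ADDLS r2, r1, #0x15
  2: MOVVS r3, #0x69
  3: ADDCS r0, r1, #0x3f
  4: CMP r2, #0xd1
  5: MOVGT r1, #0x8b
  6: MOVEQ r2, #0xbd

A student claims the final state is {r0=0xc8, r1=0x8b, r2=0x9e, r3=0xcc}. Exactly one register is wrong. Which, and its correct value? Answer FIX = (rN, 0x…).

FIX = (r2, 0x41)

[0] flags=1000 → (cmp)
[1] flags=1000 LS?T → r2=0x41
[2] flags=1000 VS?F → skip
[3] flags=1000 CS?F → skip
[4] flags=0000 → (cmp)
[5] flags=0000 GT?T → r1=0x8b
[6] flags=0000 EQ?F → skip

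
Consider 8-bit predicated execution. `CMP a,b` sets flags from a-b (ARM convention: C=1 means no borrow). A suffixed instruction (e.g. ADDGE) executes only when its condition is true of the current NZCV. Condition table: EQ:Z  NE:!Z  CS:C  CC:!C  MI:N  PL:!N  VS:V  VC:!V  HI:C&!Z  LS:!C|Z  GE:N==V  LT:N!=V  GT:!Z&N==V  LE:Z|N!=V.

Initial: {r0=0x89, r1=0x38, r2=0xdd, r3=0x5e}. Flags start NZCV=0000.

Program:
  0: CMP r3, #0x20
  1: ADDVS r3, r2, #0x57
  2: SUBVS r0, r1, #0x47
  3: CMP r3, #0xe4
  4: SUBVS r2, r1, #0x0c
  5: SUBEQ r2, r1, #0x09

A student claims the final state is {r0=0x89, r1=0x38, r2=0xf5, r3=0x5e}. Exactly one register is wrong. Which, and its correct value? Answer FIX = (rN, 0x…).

FIX = (r2, 0xdd)

[0] flags=0010 → (cmp)
[1] flags=0010 VS?F → skip
[2] flags=0010 VS?F → skip
[3] flags=0000 → (cmp)
[4] flags=0000 VS?F → skip
[5] flags=0000 EQ?F → skip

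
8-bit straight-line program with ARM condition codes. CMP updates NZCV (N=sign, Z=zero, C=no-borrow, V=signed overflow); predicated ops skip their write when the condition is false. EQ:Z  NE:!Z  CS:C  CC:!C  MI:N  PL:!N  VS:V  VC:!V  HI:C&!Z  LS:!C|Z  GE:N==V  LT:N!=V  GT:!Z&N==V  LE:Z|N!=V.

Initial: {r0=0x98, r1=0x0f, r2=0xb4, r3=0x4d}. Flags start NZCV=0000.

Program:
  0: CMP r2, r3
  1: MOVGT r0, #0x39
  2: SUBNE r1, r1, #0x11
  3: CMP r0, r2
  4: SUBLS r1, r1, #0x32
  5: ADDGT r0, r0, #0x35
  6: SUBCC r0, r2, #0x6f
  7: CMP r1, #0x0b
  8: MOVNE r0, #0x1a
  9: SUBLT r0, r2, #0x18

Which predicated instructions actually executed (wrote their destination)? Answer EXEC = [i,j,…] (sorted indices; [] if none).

0: ✓ CMP  NZCV=0011
1: · MOVGT
2: ✓ SUBNE  r1←0xfe
3: ✓ CMP  NZCV=1000
4: ✓ SUBLS  r1←0xcc
5: · ADDGT
6: ✓ SUBCC  r0←0x45
7: ✓ CMP  NZCV=1010
8: ✓ MOVNE  r0←0x1a
9: ✓ SUBLT  r0←0x9c

EXEC = [2,4,6,8,9]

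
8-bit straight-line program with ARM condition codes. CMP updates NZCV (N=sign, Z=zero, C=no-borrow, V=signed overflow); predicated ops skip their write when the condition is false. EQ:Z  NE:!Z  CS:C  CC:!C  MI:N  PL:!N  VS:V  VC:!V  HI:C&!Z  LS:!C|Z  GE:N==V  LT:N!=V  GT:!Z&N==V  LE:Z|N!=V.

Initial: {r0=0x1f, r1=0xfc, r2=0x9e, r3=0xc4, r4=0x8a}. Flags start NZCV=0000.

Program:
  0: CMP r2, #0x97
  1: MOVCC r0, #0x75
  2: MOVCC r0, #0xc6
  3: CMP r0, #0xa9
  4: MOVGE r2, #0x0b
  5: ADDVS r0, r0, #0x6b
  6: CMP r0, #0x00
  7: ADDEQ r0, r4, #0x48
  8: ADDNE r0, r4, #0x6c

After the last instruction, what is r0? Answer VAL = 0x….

0: ✓ CMP  NZCV=0010
1: · MOVCC
2: · MOVCC
3: ✓ CMP  NZCV=0000
4: ✓ MOVGE  r2←0x0b
5: · ADDVS
6: ✓ CMP  NZCV=0010
7: · ADDEQ
8: ✓ ADDNE  r0←0xf6

VAL = 0xf6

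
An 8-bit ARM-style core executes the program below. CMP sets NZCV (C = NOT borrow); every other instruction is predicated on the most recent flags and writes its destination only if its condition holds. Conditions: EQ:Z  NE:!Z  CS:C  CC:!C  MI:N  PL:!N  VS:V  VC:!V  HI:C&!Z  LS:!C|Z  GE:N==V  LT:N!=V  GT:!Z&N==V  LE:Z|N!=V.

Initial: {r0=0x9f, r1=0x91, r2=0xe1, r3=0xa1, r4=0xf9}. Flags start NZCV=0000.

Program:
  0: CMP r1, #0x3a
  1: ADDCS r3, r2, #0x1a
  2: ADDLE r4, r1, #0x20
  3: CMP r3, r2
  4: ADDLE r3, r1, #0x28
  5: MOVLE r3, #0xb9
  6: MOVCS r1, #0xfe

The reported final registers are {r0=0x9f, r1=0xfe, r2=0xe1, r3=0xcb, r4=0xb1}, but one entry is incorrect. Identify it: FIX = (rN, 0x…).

FIX = (r3, 0xfb)

0: ✓ CMP  NZCV=0011
1: ✓ ADDCS  r3←0xfb
2: ✓ ADDLE  r4←0xb1
3: ✓ CMP  NZCV=0010
4: · ADDLE
5: · MOVLE
6: ✓ MOVCS  r1←0xfe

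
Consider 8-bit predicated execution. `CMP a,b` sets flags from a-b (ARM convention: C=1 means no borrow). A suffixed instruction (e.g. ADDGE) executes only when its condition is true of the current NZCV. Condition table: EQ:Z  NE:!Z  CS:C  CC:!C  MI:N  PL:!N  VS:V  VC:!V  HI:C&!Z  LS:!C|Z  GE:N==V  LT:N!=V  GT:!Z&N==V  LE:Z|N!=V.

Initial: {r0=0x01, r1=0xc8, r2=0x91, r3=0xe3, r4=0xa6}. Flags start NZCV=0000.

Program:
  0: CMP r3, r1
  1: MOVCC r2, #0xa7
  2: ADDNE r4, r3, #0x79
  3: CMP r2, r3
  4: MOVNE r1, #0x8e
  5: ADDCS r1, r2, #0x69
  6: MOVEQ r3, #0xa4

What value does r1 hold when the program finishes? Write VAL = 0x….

[0] flags=0010 → (cmp)
[1] flags=0010 CC?F → skip
[2] flags=0010 NE?T → r4=0x5c
[3] flags=1000 → (cmp)
[4] flags=1000 NE?T → r1=0x8e
[5] flags=1000 CS?F → skip
[6] flags=1000 EQ?F → skip

VAL = 0x8e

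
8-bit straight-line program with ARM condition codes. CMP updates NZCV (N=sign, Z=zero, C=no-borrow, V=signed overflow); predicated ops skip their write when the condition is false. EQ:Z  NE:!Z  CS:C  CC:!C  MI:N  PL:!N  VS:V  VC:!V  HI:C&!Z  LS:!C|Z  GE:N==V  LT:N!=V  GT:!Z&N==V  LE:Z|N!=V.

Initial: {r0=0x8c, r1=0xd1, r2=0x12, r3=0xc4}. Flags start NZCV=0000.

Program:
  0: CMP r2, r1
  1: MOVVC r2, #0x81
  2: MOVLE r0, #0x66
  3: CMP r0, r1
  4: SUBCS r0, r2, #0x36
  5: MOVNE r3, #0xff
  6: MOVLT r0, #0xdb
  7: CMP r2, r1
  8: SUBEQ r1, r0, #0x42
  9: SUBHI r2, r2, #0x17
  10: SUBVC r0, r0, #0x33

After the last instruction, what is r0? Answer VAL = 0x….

VAL = 0xa8

0: ✓ CMP  NZCV=0000
1: ✓ MOVVC  r2←0x81
2: · MOVLE
3: ✓ CMP  NZCV=1000
4: · SUBCS
5: ✓ MOVNE  r3←0xff
6: ✓ MOVLT  r0←0xdb
7: ✓ CMP  NZCV=1000
8: · SUBEQ
9: · SUBHI
10: ✓ SUBVC  r0←0xa8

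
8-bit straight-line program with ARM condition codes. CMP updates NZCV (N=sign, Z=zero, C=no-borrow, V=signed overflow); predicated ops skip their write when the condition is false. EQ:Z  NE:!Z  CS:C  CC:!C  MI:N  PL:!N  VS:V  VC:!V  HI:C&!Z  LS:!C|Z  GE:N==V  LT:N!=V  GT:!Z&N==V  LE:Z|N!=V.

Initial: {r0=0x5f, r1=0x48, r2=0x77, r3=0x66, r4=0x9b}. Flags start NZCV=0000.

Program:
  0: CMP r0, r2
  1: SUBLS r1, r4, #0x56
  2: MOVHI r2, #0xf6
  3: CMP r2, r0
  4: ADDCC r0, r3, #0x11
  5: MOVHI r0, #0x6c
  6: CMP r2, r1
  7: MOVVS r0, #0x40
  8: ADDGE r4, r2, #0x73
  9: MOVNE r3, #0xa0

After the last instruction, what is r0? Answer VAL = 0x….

[0] flags=1000 → (cmp)
[1] flags=1000 LS?T → r1=0x45
[2] flags=1000 HI?F → skip
[3] flags=0010 → (cmp)
[4] flags=0010 CC?F → skip
[5] flags=0010 HI?T → r0=0x6c
[6] flags=0010 → (cmp)
[7] flags=0010 VS?F → skip
[8] flags=0010 GE?T → r4=0xea
[9] flags=0010 NE?T → r3=0xa0

VAL = 0x6c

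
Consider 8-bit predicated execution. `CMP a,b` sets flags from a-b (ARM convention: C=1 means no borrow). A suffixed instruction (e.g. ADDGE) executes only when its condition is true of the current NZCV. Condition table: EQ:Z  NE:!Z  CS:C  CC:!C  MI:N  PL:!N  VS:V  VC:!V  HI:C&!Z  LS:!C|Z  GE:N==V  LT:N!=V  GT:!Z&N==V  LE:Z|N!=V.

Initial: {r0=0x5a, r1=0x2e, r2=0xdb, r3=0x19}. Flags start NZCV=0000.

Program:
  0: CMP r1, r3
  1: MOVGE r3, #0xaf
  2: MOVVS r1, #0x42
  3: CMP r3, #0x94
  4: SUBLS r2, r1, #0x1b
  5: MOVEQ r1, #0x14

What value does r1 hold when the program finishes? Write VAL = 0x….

VAL = 0x2e

[0] flags=0010 → (cmp)
[1] flags=0010 GE?T → r3=0xaf
[2] flags=0010 VS?F → skip
[3] flags=0010 → (cmp)
[4] flags=0010 LS?F → skip
[5] flags=0010 EQ?F → skip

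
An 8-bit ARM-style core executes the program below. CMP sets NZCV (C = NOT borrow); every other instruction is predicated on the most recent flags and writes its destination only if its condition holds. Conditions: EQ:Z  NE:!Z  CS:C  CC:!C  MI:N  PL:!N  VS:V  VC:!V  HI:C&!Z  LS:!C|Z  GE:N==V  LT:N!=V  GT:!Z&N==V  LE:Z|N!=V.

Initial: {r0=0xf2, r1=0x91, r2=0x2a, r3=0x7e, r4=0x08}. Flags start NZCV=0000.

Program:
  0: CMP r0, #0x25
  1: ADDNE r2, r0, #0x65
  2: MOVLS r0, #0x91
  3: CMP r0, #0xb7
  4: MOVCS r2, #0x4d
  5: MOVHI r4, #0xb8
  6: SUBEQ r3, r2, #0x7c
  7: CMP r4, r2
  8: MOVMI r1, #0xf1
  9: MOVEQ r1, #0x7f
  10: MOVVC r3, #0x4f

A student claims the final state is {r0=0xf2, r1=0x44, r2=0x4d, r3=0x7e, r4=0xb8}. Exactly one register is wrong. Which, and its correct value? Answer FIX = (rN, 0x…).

[0] flags=1010 → (cmp)
[1] flags=1010 NE?T → r2=0x57
[2] flags=1010 LS?F → skip
[3] flags=0010 → (cmp)
[4] flags=0010 CS?T → r2=0x4d
[5] flags=0010 HI?T → r4=0xb8
[6] flags=0010 EQ?F → skip
[7] flags=0011 → (cmp)
[8] flags=0011 MI?F → skip
[9] flags=0011 EQ?F → skip
[10] flags=0011 VC?F → skip

FIX = (r1, 0x91)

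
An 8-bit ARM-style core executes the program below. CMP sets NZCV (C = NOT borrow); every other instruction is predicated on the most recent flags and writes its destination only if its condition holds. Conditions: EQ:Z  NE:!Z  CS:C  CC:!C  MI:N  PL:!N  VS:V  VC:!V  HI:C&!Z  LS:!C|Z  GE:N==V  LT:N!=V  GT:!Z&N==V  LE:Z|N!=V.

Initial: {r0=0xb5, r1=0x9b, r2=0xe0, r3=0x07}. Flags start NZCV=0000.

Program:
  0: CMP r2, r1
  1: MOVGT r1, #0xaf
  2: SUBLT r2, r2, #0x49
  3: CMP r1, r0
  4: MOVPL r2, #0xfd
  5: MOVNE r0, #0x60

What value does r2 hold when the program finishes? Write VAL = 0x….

0: ✓ CMP  NZCV=0010
1: ✓ MOVGT  r1←0xaf
2: · SUBLT
3: ✓ CMP  NZCV=1000
4: · MOVPL
5: ✓ MOVNE  r0←0x60

VAL = 0xe0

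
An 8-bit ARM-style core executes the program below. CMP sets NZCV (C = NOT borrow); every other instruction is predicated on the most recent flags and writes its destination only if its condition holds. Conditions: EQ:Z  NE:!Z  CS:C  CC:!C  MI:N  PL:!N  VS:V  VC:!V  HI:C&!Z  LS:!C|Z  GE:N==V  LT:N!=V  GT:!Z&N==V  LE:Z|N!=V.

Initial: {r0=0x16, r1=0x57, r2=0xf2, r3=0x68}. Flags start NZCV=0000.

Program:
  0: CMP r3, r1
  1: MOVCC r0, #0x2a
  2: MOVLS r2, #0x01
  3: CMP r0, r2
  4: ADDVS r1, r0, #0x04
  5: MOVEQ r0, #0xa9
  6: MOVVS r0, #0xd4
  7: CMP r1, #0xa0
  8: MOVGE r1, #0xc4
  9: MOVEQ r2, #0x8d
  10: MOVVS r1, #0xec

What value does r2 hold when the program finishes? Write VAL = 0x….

VAL = 0xf2

0: ✓ CMP  NZCV=0010
1: · MOVCC
2: · MOVLS
3: ✓ CMP  NZCV=0000
4: · ADDVS
5: · MOVEQ
6: · MOVVS
7: ✓ CMP  NZCV=1001
8: ✓ MOVGE  r1←0xc4
9: · MOVEQ
10: ✓ MOVVS  r1←0xec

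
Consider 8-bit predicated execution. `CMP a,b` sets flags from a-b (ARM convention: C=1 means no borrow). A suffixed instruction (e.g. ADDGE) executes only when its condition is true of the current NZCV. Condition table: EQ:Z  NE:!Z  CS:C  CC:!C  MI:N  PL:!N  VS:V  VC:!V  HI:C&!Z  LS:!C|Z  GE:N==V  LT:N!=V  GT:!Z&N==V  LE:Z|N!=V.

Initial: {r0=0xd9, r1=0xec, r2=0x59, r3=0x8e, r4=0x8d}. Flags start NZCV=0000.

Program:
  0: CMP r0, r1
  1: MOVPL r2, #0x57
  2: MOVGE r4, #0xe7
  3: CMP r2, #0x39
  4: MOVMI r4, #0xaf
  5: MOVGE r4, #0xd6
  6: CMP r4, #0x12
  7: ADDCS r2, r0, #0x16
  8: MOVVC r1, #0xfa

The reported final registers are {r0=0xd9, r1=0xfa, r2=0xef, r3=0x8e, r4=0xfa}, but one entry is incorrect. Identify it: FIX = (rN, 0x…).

0: ✓ CMP  NZCV=1000
1: · MOVPL
2: · MOVGE
3: ✓ CMP  NZCV=0010
4: · MOVMI
5: ✓ MOVGE  r4←0xd6
6: ✓ CMP  NZCV=1010
7: ✓ ADDCS  r2←0xef
8: ✓ MOVVC  r1←0xfa

FIX = (r4, 0xd6)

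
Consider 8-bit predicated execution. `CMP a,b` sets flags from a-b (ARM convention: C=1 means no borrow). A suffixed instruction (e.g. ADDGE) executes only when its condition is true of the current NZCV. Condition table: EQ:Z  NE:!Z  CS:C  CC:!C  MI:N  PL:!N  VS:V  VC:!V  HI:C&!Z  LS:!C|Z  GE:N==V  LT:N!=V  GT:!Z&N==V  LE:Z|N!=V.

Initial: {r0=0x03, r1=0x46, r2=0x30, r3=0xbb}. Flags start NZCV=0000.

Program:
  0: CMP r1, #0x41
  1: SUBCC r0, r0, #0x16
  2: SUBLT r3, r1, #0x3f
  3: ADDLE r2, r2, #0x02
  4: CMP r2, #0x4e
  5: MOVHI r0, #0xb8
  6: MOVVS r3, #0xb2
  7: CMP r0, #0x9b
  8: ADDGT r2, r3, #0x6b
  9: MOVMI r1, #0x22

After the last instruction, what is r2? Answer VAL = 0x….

VAL = 0x26

0: ✓ CMP  NZCV=0010
1: · SUBCC
2: · SUBLT
3: · ADDLE
4: ✓ CMP  NZCV=1000
5: · MOVHI
6: · MOVVS
7: ✓ CMP  NZCV=0000
8: ✓ ADDGT  r2←0x26
9: · MOVMI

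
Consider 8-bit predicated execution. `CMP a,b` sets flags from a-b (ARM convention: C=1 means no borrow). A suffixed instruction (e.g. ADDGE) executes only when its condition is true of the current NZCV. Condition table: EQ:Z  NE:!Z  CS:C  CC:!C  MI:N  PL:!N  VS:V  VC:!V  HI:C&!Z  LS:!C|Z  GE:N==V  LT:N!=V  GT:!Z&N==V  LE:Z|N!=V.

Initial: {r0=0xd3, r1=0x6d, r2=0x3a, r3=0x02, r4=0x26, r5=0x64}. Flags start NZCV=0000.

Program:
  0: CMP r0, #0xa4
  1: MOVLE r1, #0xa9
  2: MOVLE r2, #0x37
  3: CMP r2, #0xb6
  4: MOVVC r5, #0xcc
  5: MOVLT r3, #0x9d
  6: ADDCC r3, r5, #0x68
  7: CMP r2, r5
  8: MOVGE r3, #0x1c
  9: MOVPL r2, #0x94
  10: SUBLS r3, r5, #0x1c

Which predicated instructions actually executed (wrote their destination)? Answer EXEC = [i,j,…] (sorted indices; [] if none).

0: ✓ CMP  NZCV=0010
1: · MOVLE
2: · MOVLE
3: ✓ CMP  NZCV=1001
4: · MOVVC
5: · MOVLT
6: ✓ ADDCC  r3←0xcc
7: ✓ CMP  NZCV=1000
8: · MOVGE
9: · MOVPL
10: ✓ SUBLS  r3←0x48

EXEC = [6,10]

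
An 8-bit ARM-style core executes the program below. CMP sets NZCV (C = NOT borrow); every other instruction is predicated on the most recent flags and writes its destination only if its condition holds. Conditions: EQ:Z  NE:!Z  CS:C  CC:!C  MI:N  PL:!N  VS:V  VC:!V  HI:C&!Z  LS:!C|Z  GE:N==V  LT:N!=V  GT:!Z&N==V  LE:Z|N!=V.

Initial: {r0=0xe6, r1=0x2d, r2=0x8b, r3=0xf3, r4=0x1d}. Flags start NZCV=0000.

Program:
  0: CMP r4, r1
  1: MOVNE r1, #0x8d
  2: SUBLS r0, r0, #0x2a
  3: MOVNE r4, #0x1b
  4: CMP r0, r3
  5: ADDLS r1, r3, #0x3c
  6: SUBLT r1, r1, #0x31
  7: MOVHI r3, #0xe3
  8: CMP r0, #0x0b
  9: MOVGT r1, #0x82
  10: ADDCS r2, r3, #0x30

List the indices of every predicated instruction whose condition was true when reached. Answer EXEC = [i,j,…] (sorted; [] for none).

EXEC = [1,2,3,5,6,10]

[0] flags=1000 → (cmp)
[1] flags=1000 NE?T → r1=0x8d
[2] flags=1000 LS?T → r0=0xbc
[3] flags=1000 NE?T → r4=0x1b
[4] flags=1000 → (cmp)
[5] flags=1000 LS?T → r1=0x2f
[6] flags=1000 LT?T → r1=0xfe
[7] flags=1000 HI?F → skip
[8] flags=1010 → (cmp)
[9] flags=1010 GT?F → skip
[10] flags=1010 CS?T → r2=0x23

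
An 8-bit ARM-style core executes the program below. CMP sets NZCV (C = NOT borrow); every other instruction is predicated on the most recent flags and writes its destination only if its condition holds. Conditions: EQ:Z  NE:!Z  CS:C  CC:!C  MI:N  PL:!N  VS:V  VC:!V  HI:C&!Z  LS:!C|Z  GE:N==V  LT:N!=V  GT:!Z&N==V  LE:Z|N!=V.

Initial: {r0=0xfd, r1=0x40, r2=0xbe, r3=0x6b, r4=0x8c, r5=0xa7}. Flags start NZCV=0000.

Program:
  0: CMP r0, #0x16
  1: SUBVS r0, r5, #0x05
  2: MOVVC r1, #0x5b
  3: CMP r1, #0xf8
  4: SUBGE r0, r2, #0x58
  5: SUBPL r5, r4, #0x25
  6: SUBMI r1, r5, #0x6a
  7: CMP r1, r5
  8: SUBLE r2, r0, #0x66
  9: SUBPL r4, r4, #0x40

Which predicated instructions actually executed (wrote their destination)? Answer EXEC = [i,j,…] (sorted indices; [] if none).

EXEC = [2,4,5,8]

[0] flags=1010 → (cmp)
[1] flags=1010 VS?F → skip
[2] flags=1010 VC?T → r1=0x5b
[3] flags=0000 → (cmp)
[4] flags=0000 GE?T → r0=0x66
[5] flags=0000 PL?T → r5=0x67
[6] flags=0000 MI?F → skip
[7] flags=1000 → (cmp)
[8] flags=1000 LE?T → r2=0x00
[9] flags=1000 PL?F → skip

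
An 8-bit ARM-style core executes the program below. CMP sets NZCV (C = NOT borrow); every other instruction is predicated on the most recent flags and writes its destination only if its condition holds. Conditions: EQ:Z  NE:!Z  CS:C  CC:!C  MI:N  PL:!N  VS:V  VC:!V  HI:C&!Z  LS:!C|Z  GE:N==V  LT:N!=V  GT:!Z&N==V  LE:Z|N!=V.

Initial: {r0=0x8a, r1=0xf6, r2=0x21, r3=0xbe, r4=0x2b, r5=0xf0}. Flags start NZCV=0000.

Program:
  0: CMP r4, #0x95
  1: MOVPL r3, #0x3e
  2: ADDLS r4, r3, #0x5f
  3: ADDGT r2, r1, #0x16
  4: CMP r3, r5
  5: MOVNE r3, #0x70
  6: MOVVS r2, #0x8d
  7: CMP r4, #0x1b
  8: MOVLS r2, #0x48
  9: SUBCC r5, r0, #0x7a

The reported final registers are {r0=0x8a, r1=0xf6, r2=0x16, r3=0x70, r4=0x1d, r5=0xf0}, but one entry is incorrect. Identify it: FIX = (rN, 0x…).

0: ✓ CMP  NZCV=1001
1: · MOVPL
2: ✓ ADDLS  r4←0x1d
3: ✓ ADDGT  r2←0x0c
4: ✓ CMP  NZCV=1000
5: ✓ MOVNE  r3←0x70
6: · MOVVS
7: ✓ CMP  NZCV=0010
8: · MOVLS
9: · SUBCC

FIX = (r2, 0x0c)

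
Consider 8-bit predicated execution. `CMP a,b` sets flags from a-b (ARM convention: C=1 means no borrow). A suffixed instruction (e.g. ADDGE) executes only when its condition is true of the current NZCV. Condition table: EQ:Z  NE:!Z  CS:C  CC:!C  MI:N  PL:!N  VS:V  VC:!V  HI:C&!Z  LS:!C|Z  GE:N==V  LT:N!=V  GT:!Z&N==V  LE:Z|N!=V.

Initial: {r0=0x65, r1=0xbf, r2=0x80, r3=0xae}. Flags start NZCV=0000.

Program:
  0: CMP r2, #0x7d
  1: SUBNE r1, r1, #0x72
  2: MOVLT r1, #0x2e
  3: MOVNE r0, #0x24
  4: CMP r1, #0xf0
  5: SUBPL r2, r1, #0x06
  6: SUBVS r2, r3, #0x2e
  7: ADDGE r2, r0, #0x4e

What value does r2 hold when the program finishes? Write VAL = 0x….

[0] flags=0011 → (cmp)
[1] flags=0011 NE?T → r1=0x4d
[2] flags=0011 LT?T → r1=0x2e
[3] flags=0011 NE?T → r0=0x24
[4] flags=0000 → (cmp)
[5] flags=0000 PL?T → r2=0x28
[6] flags=0000 VS?F → skip
[7] flags=0000 GE?T → r2=0x72

VAL = 0x72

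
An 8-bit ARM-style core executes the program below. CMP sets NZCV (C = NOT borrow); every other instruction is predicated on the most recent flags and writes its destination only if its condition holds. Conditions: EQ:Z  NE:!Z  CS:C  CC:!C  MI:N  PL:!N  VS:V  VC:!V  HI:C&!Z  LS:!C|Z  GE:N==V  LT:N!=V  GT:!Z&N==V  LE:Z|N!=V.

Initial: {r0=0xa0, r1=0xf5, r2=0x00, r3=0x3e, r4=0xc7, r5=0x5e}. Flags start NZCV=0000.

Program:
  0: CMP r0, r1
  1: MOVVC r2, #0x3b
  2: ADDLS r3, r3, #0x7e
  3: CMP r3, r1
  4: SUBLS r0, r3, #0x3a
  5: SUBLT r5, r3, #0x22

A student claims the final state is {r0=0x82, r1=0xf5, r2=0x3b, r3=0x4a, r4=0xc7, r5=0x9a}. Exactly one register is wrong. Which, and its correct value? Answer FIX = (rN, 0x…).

0: ✓ CMP  NZCV=1000
1: ✓ MOVVC  r2←0x3b
2: ✓ ADDLS  r3←0xbc
3: ✓ CMP  NZCV=1000
4: ✓ SUBLS  r0←0x82
5: ✓ SUBLT  r5←0x9a

FIX = (r3, 0xbc)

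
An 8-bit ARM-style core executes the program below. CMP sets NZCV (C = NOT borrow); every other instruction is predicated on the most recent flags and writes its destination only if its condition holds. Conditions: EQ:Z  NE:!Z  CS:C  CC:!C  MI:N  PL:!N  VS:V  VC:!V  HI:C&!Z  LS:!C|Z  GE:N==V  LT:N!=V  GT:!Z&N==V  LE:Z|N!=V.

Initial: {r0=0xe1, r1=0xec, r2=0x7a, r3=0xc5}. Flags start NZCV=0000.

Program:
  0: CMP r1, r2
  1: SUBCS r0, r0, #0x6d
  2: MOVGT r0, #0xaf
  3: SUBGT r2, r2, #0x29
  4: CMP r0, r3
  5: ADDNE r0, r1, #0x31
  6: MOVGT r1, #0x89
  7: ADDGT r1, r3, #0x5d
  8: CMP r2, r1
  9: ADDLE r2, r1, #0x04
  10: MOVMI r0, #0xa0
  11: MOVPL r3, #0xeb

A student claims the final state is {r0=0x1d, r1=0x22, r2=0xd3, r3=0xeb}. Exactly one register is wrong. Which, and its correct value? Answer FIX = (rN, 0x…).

0: ✓ CMP  NZCV=0011
1: ✓ SUBCS  r0←0x74
2: · MOVGT
3: · SUBGT
4: ✓ CMP  NZCV=1001
5: ✓ ADDNE  r0←0x1d
6: ✓ MOVGT  r1←0x89
7: ✓ ADDGT  r1←0x22
8: ✓ CMP  NZCV=0010
9: · ADDLE
10: · MOVMI
11: ✓ MOVPL  r3←0xeb

FIX = (r2, 0x7a)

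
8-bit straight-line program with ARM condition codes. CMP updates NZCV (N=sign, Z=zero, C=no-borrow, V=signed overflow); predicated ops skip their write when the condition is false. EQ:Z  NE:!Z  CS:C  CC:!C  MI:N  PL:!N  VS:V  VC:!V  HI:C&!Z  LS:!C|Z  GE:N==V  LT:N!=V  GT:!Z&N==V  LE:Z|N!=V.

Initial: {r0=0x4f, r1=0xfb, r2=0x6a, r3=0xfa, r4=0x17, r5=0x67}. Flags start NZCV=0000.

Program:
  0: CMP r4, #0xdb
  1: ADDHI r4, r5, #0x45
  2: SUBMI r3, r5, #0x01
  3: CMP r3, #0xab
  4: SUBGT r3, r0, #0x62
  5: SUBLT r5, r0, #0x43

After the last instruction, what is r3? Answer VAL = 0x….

VAL = 0xed

0: ✓ CMP  NZCV=0000
1: · ADDHI
2: · SUBMI
3: ✓ CMP  NZCV=0010
4: ✓ SUBGT  r3←0xed
5: · SUBLT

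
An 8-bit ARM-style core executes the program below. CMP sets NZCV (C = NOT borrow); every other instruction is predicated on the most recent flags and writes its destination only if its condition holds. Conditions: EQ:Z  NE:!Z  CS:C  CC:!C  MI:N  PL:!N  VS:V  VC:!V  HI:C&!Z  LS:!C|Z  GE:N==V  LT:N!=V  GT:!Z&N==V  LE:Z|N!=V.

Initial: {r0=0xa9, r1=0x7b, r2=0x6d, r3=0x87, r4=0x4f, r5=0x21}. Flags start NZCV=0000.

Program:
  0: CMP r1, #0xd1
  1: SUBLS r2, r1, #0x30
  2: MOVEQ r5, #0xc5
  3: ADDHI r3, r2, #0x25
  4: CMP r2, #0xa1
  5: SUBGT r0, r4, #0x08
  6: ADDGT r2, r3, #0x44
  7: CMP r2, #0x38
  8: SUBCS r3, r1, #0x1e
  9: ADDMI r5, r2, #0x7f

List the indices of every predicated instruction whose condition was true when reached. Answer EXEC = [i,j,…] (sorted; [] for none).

0: ✓ CMP  NZCV=1001
1: ✓ SUBLS  r2←0x4b
2: · MOVEQ
3: · ADDHI
4: ✓ CMP  NZCV=1001
5: ✓ SUBGT  r0←0x47
6: ✓ ADDGT  r2←0xcb
7: ✓ CMP  NZCV=1010
8: ✓ SUBCS  r3←0x5d
9: ✓ ADDMI  r5←0x4a

EXEC = [1,5,6,8,9]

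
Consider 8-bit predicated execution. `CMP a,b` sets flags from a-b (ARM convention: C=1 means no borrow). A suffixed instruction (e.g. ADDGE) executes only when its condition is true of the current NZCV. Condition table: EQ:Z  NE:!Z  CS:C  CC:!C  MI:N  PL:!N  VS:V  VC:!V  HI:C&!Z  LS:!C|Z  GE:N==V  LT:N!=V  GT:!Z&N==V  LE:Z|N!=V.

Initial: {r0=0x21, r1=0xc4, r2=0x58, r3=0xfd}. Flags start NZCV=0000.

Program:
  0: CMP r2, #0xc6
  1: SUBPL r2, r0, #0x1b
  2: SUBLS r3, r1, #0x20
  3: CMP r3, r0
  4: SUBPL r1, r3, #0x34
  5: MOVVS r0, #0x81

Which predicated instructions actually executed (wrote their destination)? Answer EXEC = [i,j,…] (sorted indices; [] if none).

EXEC = [2]

0: ✓ CMP  NZCV=1001
1: · SUBPL
2: ✓ SUBLS  r3←0xa4
3: ✓ CMP  NZCV=1010
4: · SUBPL
5: · MOVVS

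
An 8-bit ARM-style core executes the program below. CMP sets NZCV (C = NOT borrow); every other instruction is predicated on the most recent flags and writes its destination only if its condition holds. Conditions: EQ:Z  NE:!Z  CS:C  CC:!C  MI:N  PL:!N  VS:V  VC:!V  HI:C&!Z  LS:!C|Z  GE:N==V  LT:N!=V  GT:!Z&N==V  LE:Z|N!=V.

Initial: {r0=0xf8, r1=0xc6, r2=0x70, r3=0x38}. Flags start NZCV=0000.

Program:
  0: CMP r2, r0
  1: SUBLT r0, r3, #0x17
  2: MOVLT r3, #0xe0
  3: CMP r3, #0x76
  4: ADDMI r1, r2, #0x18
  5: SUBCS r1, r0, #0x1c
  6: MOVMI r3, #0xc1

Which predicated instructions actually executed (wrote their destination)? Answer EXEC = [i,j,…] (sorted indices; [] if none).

[0] flags=0000 → (cmp)
[1] flags=0000 LT?F → skip
[2] flags=0000 LT?F → skip
[3] flags=1000 → (cmp)
[4] flags=1000 MI?T → r1=0x88
[5] flags=1000 CS?F → skip
[6] flags=1000 MI?T → r3=0xc1

EXEC = [4,6]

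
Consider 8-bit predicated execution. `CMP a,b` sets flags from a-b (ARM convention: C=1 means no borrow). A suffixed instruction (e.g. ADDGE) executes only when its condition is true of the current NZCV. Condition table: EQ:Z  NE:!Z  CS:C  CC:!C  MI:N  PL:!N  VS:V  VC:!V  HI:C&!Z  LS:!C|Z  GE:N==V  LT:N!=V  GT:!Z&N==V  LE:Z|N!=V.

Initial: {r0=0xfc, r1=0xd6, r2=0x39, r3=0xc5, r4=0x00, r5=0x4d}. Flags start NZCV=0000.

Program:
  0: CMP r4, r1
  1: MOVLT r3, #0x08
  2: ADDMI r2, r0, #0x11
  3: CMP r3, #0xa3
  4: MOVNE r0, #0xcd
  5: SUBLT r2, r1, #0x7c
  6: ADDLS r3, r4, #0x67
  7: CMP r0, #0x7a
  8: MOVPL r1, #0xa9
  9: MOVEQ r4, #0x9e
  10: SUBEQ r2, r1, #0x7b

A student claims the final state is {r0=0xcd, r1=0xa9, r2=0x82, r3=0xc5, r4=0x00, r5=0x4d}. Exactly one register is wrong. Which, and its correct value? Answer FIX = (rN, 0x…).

[0] flags=0000 → (cmp)
[1] flags=0000 LT?F → skip
[2] flags=0000 MI?F → skip
[3] flags=0010 → (cmp)
[4] flags=0010 NE?T → r0=0xcd
[5] flags=0010 LT?F → skip
[6] flags=0010 LS?F → skip
[7] flags=0011 → (cmp)
[8] flags=0011 PL?T → r1=0xa9
[9] flags=0011 EQ?F → skip
[10] flags=0011 EQ?F → skip

FIX = (r2, 0x39)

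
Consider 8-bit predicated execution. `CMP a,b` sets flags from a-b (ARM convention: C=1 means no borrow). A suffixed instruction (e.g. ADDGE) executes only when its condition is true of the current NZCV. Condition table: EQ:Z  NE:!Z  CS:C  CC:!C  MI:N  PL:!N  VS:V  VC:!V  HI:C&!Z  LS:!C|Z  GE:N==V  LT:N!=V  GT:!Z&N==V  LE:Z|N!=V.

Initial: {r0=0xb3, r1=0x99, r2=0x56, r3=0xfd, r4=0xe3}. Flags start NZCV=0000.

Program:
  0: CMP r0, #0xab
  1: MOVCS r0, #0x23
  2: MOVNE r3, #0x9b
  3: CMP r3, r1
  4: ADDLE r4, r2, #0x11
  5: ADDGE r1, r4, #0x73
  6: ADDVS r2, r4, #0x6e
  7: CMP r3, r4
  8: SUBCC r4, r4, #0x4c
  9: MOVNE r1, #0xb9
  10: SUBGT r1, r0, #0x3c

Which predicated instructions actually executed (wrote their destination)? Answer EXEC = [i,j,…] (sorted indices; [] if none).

EXEC = [1,2,5,8,9]

[0] flags=0010 → (cmp)
[1] flags=0010 CS?T → r0=0x23
[2] flags=0010 NE?T → r3=0x9b
[3] flags=0010 → (cmp)
[4] flags=0010 LE?F → skip
[5] flags=0010 GE?T → r1=0x56
[6] flags=0010 VS?F → skip
[7] flags=1000 → (cmp)
[8] flags=1000 CC?T → r4=0x97
[9] flags=1000 NE?T → r1=0xb9
[10] flags=1000 GT?F → skip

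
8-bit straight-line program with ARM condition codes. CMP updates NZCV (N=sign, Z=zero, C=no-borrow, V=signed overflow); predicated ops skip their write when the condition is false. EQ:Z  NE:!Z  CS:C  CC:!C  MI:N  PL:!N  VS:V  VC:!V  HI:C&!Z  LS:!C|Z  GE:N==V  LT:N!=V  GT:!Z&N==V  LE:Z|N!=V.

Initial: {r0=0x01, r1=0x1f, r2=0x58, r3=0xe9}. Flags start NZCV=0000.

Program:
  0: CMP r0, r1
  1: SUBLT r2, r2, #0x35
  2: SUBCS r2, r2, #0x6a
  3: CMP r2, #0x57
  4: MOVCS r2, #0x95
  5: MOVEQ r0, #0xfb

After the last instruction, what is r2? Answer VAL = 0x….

VAL = 0x23

0: ✓ CMP  NZCV=1000
1: ✓ SUBLT  r2←0x23
2: · SUBCS
3: ✓ CMP  NZCV=1000
4: · MOVCS
5: · MOVEQ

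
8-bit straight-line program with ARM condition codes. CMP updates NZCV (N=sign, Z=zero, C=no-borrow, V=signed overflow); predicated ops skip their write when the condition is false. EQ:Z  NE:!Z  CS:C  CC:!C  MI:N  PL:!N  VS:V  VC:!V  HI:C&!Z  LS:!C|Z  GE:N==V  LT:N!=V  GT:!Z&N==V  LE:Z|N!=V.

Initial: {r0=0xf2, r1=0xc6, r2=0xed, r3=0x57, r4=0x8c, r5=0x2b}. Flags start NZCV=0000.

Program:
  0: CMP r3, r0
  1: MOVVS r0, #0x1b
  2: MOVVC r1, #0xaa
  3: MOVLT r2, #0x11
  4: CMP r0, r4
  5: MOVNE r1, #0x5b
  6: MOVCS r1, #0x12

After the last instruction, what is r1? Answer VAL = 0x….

[0] flags=0000 → (cmp)
[1] flags=0000 VS?F → skip
[2] flags=0000 VC?T → r1=0xaa
[3] flags=0000 LT?F → skip
[4] flags=0010 → (cmp)
[5] flags=0010 NE?T → r1=0x5b
[6] flags=0010 CS?T → r1=0x12

VAL = 0x12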